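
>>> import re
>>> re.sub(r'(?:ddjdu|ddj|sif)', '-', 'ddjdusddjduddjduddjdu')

'-s---'

`|` is ordered: at each position the engine commits to the first alternative that works.
Every occurrence is swapped for '-'.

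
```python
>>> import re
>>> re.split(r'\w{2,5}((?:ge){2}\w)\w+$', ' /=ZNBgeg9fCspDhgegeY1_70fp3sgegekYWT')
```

[' /=ZNBgeg9f', 'gegeY', '']

This matches 2 to 5 of a word character; then the literal 'ge' repeated 2 times, then a word character (captured); then one or more of a word character; then anchored at the end.
Matches to split on: at [11:37] → 'CspDhgegeY1_70fp3sgegekYWT'.
`re.split` interleaves the captured-group text with the surrounding fragments.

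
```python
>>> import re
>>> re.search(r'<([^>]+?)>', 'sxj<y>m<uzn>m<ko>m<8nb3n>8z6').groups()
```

('y',)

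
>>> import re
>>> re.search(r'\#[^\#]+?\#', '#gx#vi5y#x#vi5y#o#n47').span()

(0, 4)

The match spans [0:4] → '#gx#'.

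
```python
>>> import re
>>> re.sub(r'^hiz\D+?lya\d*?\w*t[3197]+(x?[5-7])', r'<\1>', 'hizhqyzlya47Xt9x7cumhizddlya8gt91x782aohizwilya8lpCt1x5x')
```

'<x5>x'

This matches anchored at the start of the string; then the literal 'hiz', then one or more of a non-digit (lazy), then the literal 'lya'; then zero or more of a digit (lazy), then zero or more of a word character; then a literal 't', then one or more of one of [3197]; then optionally the literal 'x', then a character in [5-7] (captured).
Matches: at [0:55] → 'hizhqyzlya47Xt9x7cumhizddlya8gt91x782aohizwilya8lpCt1x5'.
Each match is replaced using the text its own group 1 captured.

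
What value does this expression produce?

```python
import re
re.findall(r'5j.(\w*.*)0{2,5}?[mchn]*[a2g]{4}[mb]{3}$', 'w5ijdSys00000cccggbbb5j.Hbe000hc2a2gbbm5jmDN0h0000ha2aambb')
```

['Hbe000hc2a2gbbm5jmDN0h00']

The pattern matches the literal '5j', then any character; then zero or more of a word character, then zero or more of any character (captured); then 2 to 5 of a literal '0' (lazy), then zero or more of one of [mchn]; then exactly 4 of one of [a2g], then exactly 3 of one of [mb]; then anchored at the end.
Scanning left to right: at [21:58] match '5j.Hbe000hc2a2gbbm5jmDN0h0000ha2aambb', group 1 = 'Hbe000hc2a2gbbm5jmDN0h00'.
Because there's exactly one group, `findall` drops the full match and keeps group 1 from the one hit.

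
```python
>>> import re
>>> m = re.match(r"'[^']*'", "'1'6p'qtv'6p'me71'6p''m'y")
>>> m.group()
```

"'1'"

`re.match` won't scan ahead — the pattern has to work from the very first character.
The match spans [0:3] → "'1'".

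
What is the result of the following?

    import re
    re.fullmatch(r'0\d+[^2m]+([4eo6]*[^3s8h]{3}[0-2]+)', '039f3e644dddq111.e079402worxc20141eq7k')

None

`re.fullmatch` is like wrapping the pattern in `^…$` (in single-line mode).
Here there's no way to consume every character, so the call returns None.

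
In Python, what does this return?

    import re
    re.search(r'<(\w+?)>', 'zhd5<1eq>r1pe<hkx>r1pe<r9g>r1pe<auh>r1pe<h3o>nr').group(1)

`re.search` scans for the first position where the pattern succeeds.
The match spans [4:9] → '<1eq>'.
Captured: group 1 = '1eq'.

'1eq'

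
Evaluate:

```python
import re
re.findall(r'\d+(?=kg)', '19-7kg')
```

['7']

The positive lookaround only admits positions where the adjacent text matches; those characters stay outside the span.
Scanning left to right: at [3:4] → '7'.
No capturing groups, so `findall` returns the 1 full match string.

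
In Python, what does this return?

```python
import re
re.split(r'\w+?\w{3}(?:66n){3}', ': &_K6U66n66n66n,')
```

[': &', ',']

Splitting on the pattern gives 2 pieces.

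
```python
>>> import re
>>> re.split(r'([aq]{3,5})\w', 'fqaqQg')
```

['f', 'qaq', 'g']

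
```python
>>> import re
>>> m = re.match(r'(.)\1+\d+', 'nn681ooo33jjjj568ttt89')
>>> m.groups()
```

('n',)

The match spans [0:5] → 'nn681'.
Captured: group 1 = 'n'.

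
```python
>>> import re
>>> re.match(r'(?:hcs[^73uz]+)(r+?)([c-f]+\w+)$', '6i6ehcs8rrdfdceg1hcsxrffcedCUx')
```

None

`re.match` won't scan ahead — the pattern has to work from the very first character.
Here the pattern fails at index 0, so the call returns None.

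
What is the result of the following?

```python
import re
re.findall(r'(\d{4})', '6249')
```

['6249']

`findall` collects group 1 from the one match (1 total).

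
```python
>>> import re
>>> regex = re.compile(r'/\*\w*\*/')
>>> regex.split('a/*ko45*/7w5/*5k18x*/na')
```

['a', '7w5', 'na']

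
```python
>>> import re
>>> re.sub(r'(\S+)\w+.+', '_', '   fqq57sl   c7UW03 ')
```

`sub` substitutes '_' at each match site.

'   _'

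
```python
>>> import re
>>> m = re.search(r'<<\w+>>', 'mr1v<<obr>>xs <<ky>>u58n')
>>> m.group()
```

'<<obr>>'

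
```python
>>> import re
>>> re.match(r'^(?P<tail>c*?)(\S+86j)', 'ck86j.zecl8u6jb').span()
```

Pattern: anchored at the start of the string; then zero or more of a literal 'c' (lazy) (captured as 'tail'); then one or more of a non-whitespace character, then the literal '86j' (captured).
`re.match` won't scan ahead — the pattern has to work from the very first character.
The match spans [0:5] → 'ck86j'.
Captured: group 1 = '', group 2 = 'ck86j'.

(0, 5)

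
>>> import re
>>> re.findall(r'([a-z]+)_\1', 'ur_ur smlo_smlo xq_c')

The backreference `\1` re-matches whatever the first group consumed, character for character.
Scanning left to right: at [0:5] match 'ur_ur', group 1 = 'ur'; at [6:15] match 'smlo_smlo', group 1 = 'smlo'.
Because there's exactly one group, `findall` drops the full match and keeps group 1 from each hit.

['ur', 'smlo']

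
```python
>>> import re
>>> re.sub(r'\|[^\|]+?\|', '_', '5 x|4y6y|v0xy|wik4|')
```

`sub` substitutes '_' at each match site.

'5 x_v0xy_'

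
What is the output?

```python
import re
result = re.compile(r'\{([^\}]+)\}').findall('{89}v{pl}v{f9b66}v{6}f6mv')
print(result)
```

['89', 'pl', 'f9b66', '6']

Matches: at [0:4] match '{89}', group 1 = '89'; at [5:9] match '{pl}', group 1 = 'pl'; at [10:17] match '{f9b66}', group 1 = 'f9b66'; at [18:21] match '{6}', group 1 = '6'.
Because there's exactly one group, `findall` drops the full match and keeps group 1 from each hit.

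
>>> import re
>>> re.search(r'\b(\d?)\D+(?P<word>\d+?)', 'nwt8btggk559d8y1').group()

'nwt8'

The match spans [0:4] → 'nwt8'.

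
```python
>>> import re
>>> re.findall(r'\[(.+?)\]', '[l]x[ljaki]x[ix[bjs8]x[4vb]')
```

With the lazy modifier that quantifier settles for the fewest repetitions that let the rest of the pattern succeed (the atoms after it are unaffected and can still be greedy).
Matches: at [0:3] match '[l]', group 1 = 'l'; at [4:11] match '[ljaki]', group 1 = 'ljaki'; at [12:21] match '[ix[bjs8]', group 1 = 'ix[bjs8'; at [22:27] match '[4vb]', group 1 = '4vb'.
Because there's exactly one group, `findall` drops the full match and keeps group 1 from each hit.

['l', 'ljaki', 'ix[bjs8', '4vb']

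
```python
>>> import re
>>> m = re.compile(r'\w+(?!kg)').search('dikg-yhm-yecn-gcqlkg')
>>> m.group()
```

'dikg'

The negative lookahead/lookbehind blocks any match where the forbidden context is present.
`re.search` tries every starting position until one works.
The match spans [0:4] → 'dikg'.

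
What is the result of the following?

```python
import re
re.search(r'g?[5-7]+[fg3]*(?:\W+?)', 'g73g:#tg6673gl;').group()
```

'g73g:'

A non-greedy quantifier consumes as few characters as it can — just enough that the remainder of the pattern still matches from where it stops; whatever follows it matches normally.
The match spans [0:5] → 'g73g:'.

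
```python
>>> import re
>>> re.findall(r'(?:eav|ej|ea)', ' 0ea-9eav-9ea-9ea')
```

['ea', 'eav', 'ea', 'ea']

Alternation tries branches left to right and keeps the first one that lets the overall match succeed at that position.
Matches: at [2:4] → 'ea'; at [6:9] → 'eav'; at [11:13] → 'ea'; at [15:17] → 'ea'.
No capturing groups, so `findall` returns the 4 full match strings.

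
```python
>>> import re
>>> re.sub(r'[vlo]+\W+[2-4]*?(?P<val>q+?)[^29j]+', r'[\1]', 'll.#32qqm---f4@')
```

'[q]'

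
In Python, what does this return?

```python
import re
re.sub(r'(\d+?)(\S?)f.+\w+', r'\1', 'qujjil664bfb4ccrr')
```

This matches one or more of a digit (lazy) (captured); then optionally a non-whitespace character (captured); then the literal 'f', then one or more of any character, then one or more of a word character.
Matches: at [6:17] → '664bfb4ccrr'.
The replacement refers to a captured group, so each match is rewritten using its own captured text.

'qujjil664'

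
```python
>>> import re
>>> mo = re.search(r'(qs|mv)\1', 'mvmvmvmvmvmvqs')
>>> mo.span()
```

The backreference `\1` re-matches whatever the first group consumed, character for character.
The match spans [0:4] → 'mvmv'.

(0, 4)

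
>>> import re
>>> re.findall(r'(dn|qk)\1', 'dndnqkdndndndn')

After group 1 captures some text, `\1` only succeeds where that same text appears again.
Matches: at [0:4] match 'dndn', group 1 = 'dn'; at [6:10] match 'dndn', group 1 = 'dn'; at [10:14] match 'dndn', group 1 = 'dn'.
One capturing group, so `findall` returns just the captured substring from each match — 3 in all.

['dn', 'dn', 'dn']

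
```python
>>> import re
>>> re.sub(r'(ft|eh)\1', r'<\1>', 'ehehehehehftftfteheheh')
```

'<eh><eh>eh<ft>ft<eh>eh'

The backreference `\1` re-matches whatever the first group consumed, character for character.
The replacement refers to a captured group, so each match is rewritten using its own captured text.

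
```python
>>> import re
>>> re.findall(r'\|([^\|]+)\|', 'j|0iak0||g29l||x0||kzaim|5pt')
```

Because there's exactly one group, `findall` drops the full match and keeps group 1 from each hit.

['0iak0', 'g29l', 'x0', 'kzaim']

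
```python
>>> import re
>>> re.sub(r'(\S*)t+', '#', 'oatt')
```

'#'

Every occurrence is swapped for '#'.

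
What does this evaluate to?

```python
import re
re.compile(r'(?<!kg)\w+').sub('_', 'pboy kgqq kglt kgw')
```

The negative lookahead/lookbehind blocks any match where the forbidden context is present.
Matches: at [0:4] → 'pboy'; at [5:9] → 'kgqq'; at [10:14] → 'kglt'; at [15:18] → 'kgw'.
Each match is replaced by '_'.

'_ _ _ _'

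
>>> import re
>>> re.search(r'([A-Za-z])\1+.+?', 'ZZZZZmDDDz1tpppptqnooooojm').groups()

('Z',)

`\1` is not a pattern — it's the concrete string captured by group 1, re-applied verbatim.
`re.search` scans for the first position where the pattern succeeds.
The match spans [0:6] → 'ZZZZZm'.
Captured: group 1 = 'Z'.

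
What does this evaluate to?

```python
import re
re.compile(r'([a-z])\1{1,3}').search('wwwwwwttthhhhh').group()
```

'wwww'

`\1` is not a pattern — it's the concrete string captured by group 1, re-applied verbatim.
`search` walks the string left to right and returns the first match it finds.
The match spans [0:4] → 'wwww'.
Captured: group 1 = 'w'.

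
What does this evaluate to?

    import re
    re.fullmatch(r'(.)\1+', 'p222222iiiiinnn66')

`\1` is not a pattern — it's the concrete string captured by group 1, re-applied verbatim.
`re.fullmatch` requires the pattern to consume the entire string.
Here the pattern can't cover the whole string, so the call returns None.

None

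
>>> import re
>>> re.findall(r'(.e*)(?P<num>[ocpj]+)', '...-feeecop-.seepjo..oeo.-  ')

[('feee', 'cop'), ('see', 'pjo'), ('.', 'o'), ('e', 'o')]

`findall` packs the 2 group values into a tuple for every match.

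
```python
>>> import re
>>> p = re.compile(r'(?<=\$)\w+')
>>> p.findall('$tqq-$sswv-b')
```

The `(?=…)`/`(?<=…)` assertion just peeks at neighbouring text; it doesn't advance the match position.
Walking the string: at [1:4] → 'tqq'; at [6:10] → 'sswv'.
No capturing groups, so `findall` returns the 2 full match strings.

['tqq', 'sswv']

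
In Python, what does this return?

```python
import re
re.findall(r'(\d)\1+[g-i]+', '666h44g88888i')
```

The backreference `\1` re-matches whatever the first group consumed, character for character.
Scanning left to right: at [0:4] match '666h', group 1 = '6'; at [4:7] match '44g', group 1 = '4'; at [7:13] match '88888i', group 1 = '8'.
Because there's exactly one group, `findall` drops the full match and keeps group 1 from each hit.

['6', '4', '8']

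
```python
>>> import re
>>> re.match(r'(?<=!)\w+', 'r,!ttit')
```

The `(?=…)`/`(?<=…)` assertion just peeks at neighbouring text; it doesn't advance the match position.
`re.match` won't scan ahead — the pattern has to work from the very first character.
Here the pattern fails at index 0, so the call returns None.

None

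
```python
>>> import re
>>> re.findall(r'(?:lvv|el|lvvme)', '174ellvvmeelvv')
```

['el', 'lvv', 'el']

The regex engine tests alternatives in the order written; an earlier branch that matches wins even if a later one would match more.
Walking the string: at [3:5] → 'el'; at [5:8] → 'lvv'; at [10:12] → 'el'.
No capturing groups, so `findall` returns the 3 full match strings.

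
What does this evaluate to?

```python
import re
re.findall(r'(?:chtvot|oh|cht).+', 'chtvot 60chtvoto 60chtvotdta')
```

['chtvot 60chtvoto 60chtvotdta']

`findall` yields the raw match text (1 of them) because the pattern has no groups.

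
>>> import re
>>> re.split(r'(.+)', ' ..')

The pattern matches one or more of any character (captured).
Matches to split on: at [0:3] → ' ..'.
Because the pattern has a capturing group, `split` also inserts each captured text between the pieces.

['', ' ..', '']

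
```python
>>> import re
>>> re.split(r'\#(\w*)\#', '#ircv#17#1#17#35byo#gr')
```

Matches to split on: at [0:6] → '#ircv#'; at [8:11] → '#1#'; at [13:20] → '#35byo#'.
`re.split` interleaves the captured-group text with the surrounding fragments.

['', 'ircv', '17', '1', '17', '35byo', 'gr']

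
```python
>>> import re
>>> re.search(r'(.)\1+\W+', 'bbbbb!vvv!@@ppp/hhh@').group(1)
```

The match spans [0:6] → 'bbbbb!'.
Captured: group 1 = 'b'.

'b'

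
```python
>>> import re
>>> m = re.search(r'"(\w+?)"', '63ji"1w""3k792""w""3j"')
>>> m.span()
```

The match spans [4:8] → '"1w"'.

(4, 8)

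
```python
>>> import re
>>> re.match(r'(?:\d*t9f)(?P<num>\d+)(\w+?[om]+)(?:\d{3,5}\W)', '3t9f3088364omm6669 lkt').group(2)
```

'omm'

This matches zero or more of a digit, then the literal 't9', then a literal 'f' (non-capturing group); then one or more of a digit (captured as 'num'); then one or more of a word character (lazy), then one or more of one of [om] (captured); then 3 to 5 of a digit, then a non-word character (non-capturing group).
`match` is anchored at position 0; if the pattern doesn't fit there, it returns None.
The match spans [0:19] → '3t9f3088364omm6669 '.
Captured: group 1 = '3088364', group 2 = 'omm'.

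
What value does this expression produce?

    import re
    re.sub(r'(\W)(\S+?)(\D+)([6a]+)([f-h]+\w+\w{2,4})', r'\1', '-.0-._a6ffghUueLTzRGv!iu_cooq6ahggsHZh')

'-!'

Pattern: a non-word character (captured); then one or more of a non-whitespace character (lazy) (captured); then one or more of a non-digit (captured); then one or more of one of [6a] (captured); then one or more of a character in [f-h], then one or more of a word character, then 2 to 4 of a word character (captured).
The `?` after the quantifier makes it lazy — it takes as little as possible before letting the rest of the pattern try.
Matches: at [0:21] → '-.0-._a6ffghUueLTzRGv'; at [21:38] → '!iu_cooq6ahggsHZh'.
Each match is replaced using the text its own group 1 captured.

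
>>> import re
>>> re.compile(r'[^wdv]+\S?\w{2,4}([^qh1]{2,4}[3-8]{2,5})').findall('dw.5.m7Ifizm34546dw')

['4546']

Pattern: one or more of any character except [wdv], then optionally a non-whitespace character, then 2 to 4 of a word character; then 2 to 4 of any character except [qh1], then 2 to 5 of a character in [3-8] (captured).
Walking the string: at [2:17] match '.5.m7Ifizm34546', group 1 = '4546'.
Because there's exactly one group, `findall` drops the full match and keeps group 1 from the one hit.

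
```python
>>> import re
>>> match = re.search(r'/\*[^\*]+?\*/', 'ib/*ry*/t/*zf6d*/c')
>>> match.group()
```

'/*ry*/'

Unlike `match`, `search` isn't anchored — it looks for the pattern anywhere in the string.
The match spans [2:8] → '/*ry*/'.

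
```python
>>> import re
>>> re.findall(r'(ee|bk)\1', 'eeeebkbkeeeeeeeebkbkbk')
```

['ee', 'bk', 'ee', 'ee', 'bk']

After group 1 captures some text, `\1` only succeeds where that same text appears again.
One capturing group, so `findall` returns just the captured substring from each match — 5 in all.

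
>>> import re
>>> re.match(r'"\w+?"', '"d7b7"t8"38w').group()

`re.match` won't scan ahead — the pattern has to work from the very first character.
The match spans [0:6] → '"d7b7"'.

'"d7b7"'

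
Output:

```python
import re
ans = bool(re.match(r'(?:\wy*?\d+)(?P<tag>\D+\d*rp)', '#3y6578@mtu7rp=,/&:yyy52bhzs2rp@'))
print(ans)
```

False

With `match`, the pattern is implicitly anchored at the beginning.
Here the pattern fails at index 0, so the call returns None, and `bool(None)` is False.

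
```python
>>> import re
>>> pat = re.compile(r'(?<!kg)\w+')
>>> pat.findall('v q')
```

['v', 'q']

A negative assertion filters positions out without eating any characters.
Since nothing is captured, `findall` lists the 2 matched substrings directly.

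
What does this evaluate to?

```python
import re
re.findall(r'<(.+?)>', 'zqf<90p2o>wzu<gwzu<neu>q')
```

['90p2o', 'gwzu<neu']

With a single group, `findall` returns only what that group captured — 2 items.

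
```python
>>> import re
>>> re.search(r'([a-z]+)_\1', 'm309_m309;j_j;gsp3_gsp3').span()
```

(10, 13)

The backreference `\1` re-matches whatever the first group consumed, character for character.
Unlike `match`, `search` isn't anchored — it looks for the pattern anywhere in the string.
The match spans [10:13] → 'j_j'.
Captured: group 1 = 'j'.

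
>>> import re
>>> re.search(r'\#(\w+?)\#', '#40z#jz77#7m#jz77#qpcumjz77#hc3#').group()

'#40z#'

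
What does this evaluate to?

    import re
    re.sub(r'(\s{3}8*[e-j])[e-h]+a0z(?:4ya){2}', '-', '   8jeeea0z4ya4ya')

'-'

This matches exactly 3 of whitespace, then zero or more of the literal '8', then a character in [e-j] (captured); then one or more of a character in [e-h], then the literal 'a0z', then the literal '4ya' repeated 2 times.
Matches: at [0:17] → '   8jeeea0z4ya4ya'.
`sub` substitutes '-' at each match site.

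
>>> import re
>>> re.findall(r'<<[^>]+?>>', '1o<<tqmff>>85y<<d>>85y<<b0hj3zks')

['<<tqmff>>', '<<d>>']

`findall` yields the raw match text (2 of them) because the pattern has no groups.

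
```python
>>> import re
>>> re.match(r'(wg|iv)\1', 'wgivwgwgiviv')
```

None

After group 1 captures some text, `\1` only succeeds where that same text appears again.
`re.match` only tries the pattern at the start of the string.
Here the pattern fails at index 0, so the call returns None.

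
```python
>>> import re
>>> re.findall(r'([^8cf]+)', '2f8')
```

['2']

With a single group, `findall` returns only what that group captured — 1 item.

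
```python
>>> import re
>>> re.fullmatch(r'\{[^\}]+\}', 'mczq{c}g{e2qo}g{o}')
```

None

`fullmatch` succeeds only if the pattern covers the string from start to end.
Here there's no way to consume every character, so the call returns None.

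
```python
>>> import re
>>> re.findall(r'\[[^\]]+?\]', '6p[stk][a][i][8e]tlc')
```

Since nothing is captured, `findall` lists the 4 matched substrings directly.

['[stk]', '[a]', '[i]', '[8e]']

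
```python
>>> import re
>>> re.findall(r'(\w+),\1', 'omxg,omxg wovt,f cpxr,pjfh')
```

['omxg']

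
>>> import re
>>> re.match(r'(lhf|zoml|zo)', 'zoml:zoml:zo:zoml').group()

Alternation isn't longest-match — the leftmost alternative that fits at this position is chosen.
`match` is anchored at position 0; if the pattern doesn't fit there, it returns None.
The match spans [0:4] → 'zoml'.
Captured: group 1 = 'zoml'.

'zoml'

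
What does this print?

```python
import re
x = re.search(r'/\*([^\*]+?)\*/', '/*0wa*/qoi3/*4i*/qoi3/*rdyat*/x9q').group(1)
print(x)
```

0wa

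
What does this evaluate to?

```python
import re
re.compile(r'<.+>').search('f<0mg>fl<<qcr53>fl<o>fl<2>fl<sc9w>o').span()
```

`re.search` scans for the first position where the pattern succeeds.
The match spans [1:34] → '<0mg>fl<<qcr53>fl<o>fl<2>fl<sc9w>'.

(1, 34)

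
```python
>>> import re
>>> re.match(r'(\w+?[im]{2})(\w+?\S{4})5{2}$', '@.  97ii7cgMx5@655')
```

None

`match` is anchored at position 0; if the pattern doesn't fit there, it returns None.
Here the pattern fails at index 0, so the call returns None.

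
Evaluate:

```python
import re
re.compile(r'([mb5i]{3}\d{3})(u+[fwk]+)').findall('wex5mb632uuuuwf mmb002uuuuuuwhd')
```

[('5mb632', 'uuuuwf'), ('mmb002', 'uuuuuuw')]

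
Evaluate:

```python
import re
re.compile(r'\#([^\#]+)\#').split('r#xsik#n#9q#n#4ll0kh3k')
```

`re.split` interleaves the captured-group text with the surrounding fragments.

['r', 'xsik', 'n', '9q', 'n#4ll0kh3k']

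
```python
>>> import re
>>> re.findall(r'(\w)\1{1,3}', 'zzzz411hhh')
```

['z', '1', 'h']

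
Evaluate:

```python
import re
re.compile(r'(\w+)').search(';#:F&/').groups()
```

('F',)

Pattern: one or more of a word character (captured).
`search` walks the string left to right and returns the first match it finds.
The match spans [3:4] → 'F'.
Captured: group 1 = 'F'.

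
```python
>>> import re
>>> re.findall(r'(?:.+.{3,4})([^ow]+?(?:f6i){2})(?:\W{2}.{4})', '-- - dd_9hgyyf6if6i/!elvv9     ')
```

['yf6if6i']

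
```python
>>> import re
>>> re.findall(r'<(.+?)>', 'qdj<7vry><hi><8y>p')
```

Lazy quantifiers expand one character at a time until the remainder of the pattern can match.
Walking the string: at [3:9] match '<7vry>', group 1 = '7vry'; at [9:13] match '<hi>', group 1 = 'hi'; at [13:17] match '<8y>', group 1 = '8y'.
`findall` collects group 1 from each match (3 total).

['7vry', 'hi', '8y']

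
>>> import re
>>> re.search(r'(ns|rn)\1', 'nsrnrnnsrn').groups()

('rn',)

The match spans [2:6] → 'rnrn'.
Captured: group 1 = 'rn'.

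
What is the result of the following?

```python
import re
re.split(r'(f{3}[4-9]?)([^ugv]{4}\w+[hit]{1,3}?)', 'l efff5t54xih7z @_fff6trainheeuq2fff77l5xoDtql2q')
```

Pattern: exactly 3 of a literal 'f', then optionally a character in [4-9] (captured); then exactly 4 of any character except [ugv], then one or more of a word character, then 1 to 3 of one of [hit] (lazy) (captured).
Matches to split on: at [3:13] → 'fff5t54xih'; at [18:44] → 'fff6trainheeuq2fff77l5xoDt'.
Because the pattern has a capturing group, `split` also inserts each captured text between the pieces.

['l e', 'fff5', 't54xih', '7z @_', 'fff6', 'trainheeuq2fff77l5xoDt', 'ql2q']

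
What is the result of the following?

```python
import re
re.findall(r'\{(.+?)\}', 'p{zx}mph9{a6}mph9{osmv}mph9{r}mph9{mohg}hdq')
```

['zx', 'a6', 'osmv', 'r', 'mohg']

With the lazy modifier that quantifier settles for the fewest repetitions that let the rest of the pattern succeed (the atoms after it are unaffected and can still be greedy).
One capturing group, so `findall` returns just the captured substring from each match — 5 in all.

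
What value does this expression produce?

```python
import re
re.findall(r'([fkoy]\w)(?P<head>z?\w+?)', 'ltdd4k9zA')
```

[('k9', 'zA')]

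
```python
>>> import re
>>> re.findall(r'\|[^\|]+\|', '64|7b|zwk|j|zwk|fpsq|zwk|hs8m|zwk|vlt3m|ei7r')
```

With no groups in the pattern, `findall` gives back each whole match — 5 here.

['|7b|', '|j|', '|fpsq|', '|hs8m|', '|vlt3m|']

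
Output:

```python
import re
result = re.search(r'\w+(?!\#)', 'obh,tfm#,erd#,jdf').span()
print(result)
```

`(?!…)`/`(?<!…)` only lets a position through if the neighbouring text does NOT match; no characters are consumed.
The match spans [0:3] → 'obh'.

(0, 3)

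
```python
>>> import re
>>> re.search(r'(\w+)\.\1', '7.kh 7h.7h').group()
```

'7h.7h'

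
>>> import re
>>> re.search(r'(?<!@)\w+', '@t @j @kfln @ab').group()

'fln'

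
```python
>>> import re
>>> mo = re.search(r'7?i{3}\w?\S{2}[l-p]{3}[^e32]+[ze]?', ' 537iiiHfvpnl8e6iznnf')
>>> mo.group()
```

The pattern matches optionally the literal '7', then exactly 3 of the literal 'i'; then optionally a word character; then exactly 2 of a non-whitespace character, then exactly 3 of a character in [l-p]; then one or more of any character except [e32]; then optionally one of [ze].
Unlike `match`, `search` isn't anchored — it looks for the pattern anywhere in the string.
The match spans [3:15] → '7iiiHfvpnl8e'.

'7iiiHfvpnl8e'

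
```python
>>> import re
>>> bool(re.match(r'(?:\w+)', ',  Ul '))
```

The pattern matches one or more of a word character (non-capturing group).
`match` is anchored at position 0; if the pattern doesn't fit there, it returns None.
Here the string doesn't start with a match, so the call returns None, and `bool(None)` is False.

False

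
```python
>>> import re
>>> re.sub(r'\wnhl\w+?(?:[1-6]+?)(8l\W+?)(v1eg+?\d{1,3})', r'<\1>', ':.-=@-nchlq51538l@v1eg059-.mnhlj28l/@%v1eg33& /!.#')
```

':.-=@-nchlq51538l@v1eg059-.<8l/@%>& /!.#'

The pattern matches a word character, then the literal 'nhl', then one or more of a word character (lazy); then one or more of a character in [1-6] (lazy) (non-capturing group); then the literal '8l', then one or more of a non-word character (lazy) (captured); then the literal 'v1e', then one or more of a literal 'g' (lazy), then 1 to 3 of a digit (captured).
Matches: at [27:44] → 'mnhlj28l/@%v1eg33'.
Each match is replaced using the text its own group 1 captured.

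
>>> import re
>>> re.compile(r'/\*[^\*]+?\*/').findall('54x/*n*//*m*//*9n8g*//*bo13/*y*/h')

Matches: at [3:8] → '/*n*/'; at [8:13] → '/*m*/'; at [13:21] → '/*9n8g*/'; at [27:32] → '/*y*/'.
`findall` yields the raw match text (4 of them) because the pattern has no groups.

['/*n*/', '/*m*/', '/*9n8g*/', '/*y*/']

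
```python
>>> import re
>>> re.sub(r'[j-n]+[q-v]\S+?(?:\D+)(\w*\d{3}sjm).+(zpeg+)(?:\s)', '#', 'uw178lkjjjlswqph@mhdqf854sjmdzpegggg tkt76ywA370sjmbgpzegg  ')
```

'uw178#tkt76ywA370sjmbgpzegg  '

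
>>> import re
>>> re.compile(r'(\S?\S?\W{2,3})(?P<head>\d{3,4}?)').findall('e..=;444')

[('e..=;', '444')]

This matches optionally a non-whitespace character, then optionally a non-whitespace character, then 2 to 3 of a non-word character (captured); then 3 to 4 of a digit (lazy) (captured as 'head').
Scanning left to right: at [0:8] match 'e..=;444', groups = ('e..=;', '444').
`findall` packs the 2 group values into a tuple for every match.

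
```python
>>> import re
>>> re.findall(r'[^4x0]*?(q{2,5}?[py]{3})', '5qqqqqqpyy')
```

['qqqqqpyy']

This matches zero or more of any character except [4x0] (lazy); then 2 to 5 of a literal 'q' (lazy), then exactly 3 of one of [py] (captured).
A non-greedy quantifier consumes as few characters as it can — just enough that the remainder of the pattern still matches from where it stops; whatever follows it matches normally.
Matches: at [0:10] match '5qqqqqqpyy', group 1 = 'qqqqqpyy'.
`findall` collects group 1 from the one match (1 total).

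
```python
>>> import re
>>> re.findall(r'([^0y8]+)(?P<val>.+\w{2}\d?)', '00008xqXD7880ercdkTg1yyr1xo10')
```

[('xqXD7', '880ercdkTg1yyr1xo10')]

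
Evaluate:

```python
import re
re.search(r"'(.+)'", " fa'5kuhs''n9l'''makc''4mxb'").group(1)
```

"5kuhs''n9l'''makc''4mxb"

Unlike `match`, `search` isn't anchored — it looks for the pattern anywhere in the string.
The match spans [3:28] → "'5kuhs''n9l'''makc''4mxb'".
Captured: group 1 = "5kuhs''n9l'''makc''4mxb".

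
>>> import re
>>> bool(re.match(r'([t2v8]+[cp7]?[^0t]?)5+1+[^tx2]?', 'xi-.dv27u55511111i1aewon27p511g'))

False

With `match`, the pattern is implicitly anchored at the beginning.
Here the pattern fails at index 0, so the call returns None, and `bool(None)` is False.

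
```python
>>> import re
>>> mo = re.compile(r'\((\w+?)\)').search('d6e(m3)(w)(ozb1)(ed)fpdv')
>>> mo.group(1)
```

'm3'

`search` walks the string left to right and returns the first match it finds.
The match spans [3:7] → '(m3)'.
Captured: group 1 = 'm3'.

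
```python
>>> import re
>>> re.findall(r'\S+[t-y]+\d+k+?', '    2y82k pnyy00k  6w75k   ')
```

Pattern: one or more of a non-whitespace character, then one or more of a character in [t-y]; then one or more of a digit, then one or more of a literal 'k' (lazy).
Walking the string: at [4:9] → '2y82k'; at [10:17] → 'pnyy00k'; at [19:24] → '6w75k'.
`findall` yields the raw match text (3 of them) because the pattern has no groups.

['2y82k', 'pnyy00k', '6w75k']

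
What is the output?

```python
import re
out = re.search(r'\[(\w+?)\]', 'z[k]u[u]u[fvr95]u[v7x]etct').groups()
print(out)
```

Unlike `match`, `search` isn't anchored — it looks for the pattern anywhere in the string.
The match spans [1:4] → '[k]'.
Captured: group 1 = 'k'.

('k',)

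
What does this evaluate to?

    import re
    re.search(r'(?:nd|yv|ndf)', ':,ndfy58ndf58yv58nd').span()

Alternation tries branches left to right and keeps the first one that lets the overall match succeed at that position.
Unlike `match`, `search` isn't anchored — it looks for the pattern anywhere in the string.
The match spans [2:4] → 'nd'.

(2, 4)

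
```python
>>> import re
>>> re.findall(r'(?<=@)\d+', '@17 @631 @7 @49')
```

['17', '631', '7', '49']

The `(?=…)`/`(?<=…)` assertion just peeks at neighbouring text; it doesn't advance the match position.
With no groups in the pattern, `findall` gives back each whole match — 4 here.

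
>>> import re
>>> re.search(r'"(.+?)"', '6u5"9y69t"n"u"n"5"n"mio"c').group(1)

`search` walks the string left to right and returns the first match it finds.
The match spans [3:10] → '"9y69t"'.
Captured: group 1 = '9y69t'.

'9y69t'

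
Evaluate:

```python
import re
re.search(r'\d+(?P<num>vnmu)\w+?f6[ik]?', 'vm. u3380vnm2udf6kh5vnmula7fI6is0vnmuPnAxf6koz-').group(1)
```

'vnmu'

The pattern matches one or more of a digit; then a literal 'v', then the literal 'nmu' (captured as 'num'); then one or more of a word character (lazy), then the literal 'f6'; then optionally one of [ik].
`search` walks the string left to right and returns the first match it finds.
The match spans [19:44] → '5vnmula7fI6is0vnmuPnAxf6k'.
Captured: group 1 = 'vnmu'.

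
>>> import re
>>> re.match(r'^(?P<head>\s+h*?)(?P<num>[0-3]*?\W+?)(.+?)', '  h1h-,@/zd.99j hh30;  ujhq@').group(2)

' '

This matches anchored at the start of the string; then one or more of whitespace, then zero or more of a literal 'h' (lazy) (captured as 'head'); then zero or more of a character in [0-3] (lazy), then one or more of a non-word character (lazy) (captured as 'num'); then one or more of any character (lazy) (captured).
With the lazy modifier that quantifier settles for the fewest repetitions that let the rest of the pattern succeed (the atoms after it are unaffected and can still be greedy).
`re.match` only tries the pattern at the start of the string.
The match spans [0:3] → '  h'.
Captured: group 1 = ' ', group 2 = ' ', group 3 = 'h'.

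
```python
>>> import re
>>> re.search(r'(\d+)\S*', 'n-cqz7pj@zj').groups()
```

('7',)

The match spans [5:11] → '7pj@zj'.
Captured: group 1 = '7'.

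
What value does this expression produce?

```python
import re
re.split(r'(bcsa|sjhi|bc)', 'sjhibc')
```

Matches to split on: at [0:4] → 'sjhi'; at [4:6] → 'bc'.
`re.split` interleaves the captured-group text with the surrounding fragments.

['', 'sjhi', '', 'bc', '']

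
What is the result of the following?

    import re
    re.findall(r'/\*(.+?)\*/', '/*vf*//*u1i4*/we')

['vf', 'u1i4']

The `?` after the quantifier makes it lazy — it takes as little as possible before letting the rest of the pattern try.
With a single group, `findall` returns only what that group captured — 2 items.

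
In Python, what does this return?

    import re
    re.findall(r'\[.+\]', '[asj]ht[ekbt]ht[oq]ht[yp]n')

['[asj]ht[ekbt]ht[oq]ht[yp]']

Walking the string: at [0:25] → '[asj]ht[ekbt]ht[oq]ht[yp]'.
With no groups in the pattern, `findall` gives back each whole match — 1 here.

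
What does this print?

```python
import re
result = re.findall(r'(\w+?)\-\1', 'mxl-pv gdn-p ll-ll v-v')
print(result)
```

`\1` has to match the exact text group 1 already captured.
With a single group, `findall` returns only what that group captured — 2 items.

['ll', 'v']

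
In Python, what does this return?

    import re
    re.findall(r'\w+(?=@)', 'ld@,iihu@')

['ld', 'iihu']

The `(?=…)`/`(?<=…)` assertion just peeks at neighbouring text; it doesn't advance the match position.
Matches: at [0:2] → 'ld'; at [4:8] → 'iihu'.
With no groups in the pattern, `findall` gives back each whole match — 2 here.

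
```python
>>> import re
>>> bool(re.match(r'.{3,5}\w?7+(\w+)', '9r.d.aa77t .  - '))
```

False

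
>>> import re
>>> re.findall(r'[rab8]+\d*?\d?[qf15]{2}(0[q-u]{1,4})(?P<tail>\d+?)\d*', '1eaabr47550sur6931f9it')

[('0sur', '6')]

Pattern: one or more of one of [rab8], then zero or more of a digit (lazy); then optionally a digit, then exactly 2 of one of [qf15]; then the literal '0', then 1 to 4 of a character in [q-u] (captured); then one or more of a digit (lazy) (captured as 'tail'); then zero or more of a digit.
Lazy quantifiers expand one character at a time until the remainder of the pattern can match.
Matches: at [2:18] match 'aabr47550sur6931', groups = ('0sur', '6').
Multiple groups make `findall` return tuples — one 2-tuple for the one match.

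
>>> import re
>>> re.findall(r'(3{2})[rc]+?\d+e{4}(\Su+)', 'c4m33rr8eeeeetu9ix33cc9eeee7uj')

[('33', '7u')]

This matches exactly 2 of a literal '3' (captured); then one or more of one of [rc] (lazy), then one or more of a digit, then exactly 4 of a literal 'e'; then a non-whitespace character, then one or more of a literal 'u' (captured).
Walking the string: at [18:29] match '33cc9eeee7u', groups = ('33', '7u').
`findall` packs the 2 group values into a tuple for every match.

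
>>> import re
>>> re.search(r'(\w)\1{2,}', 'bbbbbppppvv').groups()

The match spans [0:5] → 'bbbbb'.
Captured: group 1 = 'b'.

('b',)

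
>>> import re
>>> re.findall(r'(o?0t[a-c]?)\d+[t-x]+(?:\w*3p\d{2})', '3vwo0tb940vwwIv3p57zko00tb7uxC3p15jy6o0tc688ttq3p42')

['o0tb']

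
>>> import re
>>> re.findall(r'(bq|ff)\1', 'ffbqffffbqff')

`\1` is not a pattern — it's the concrete string captured by group 1, re-applied verbatim.
Scanning left to right: at [4:8] match 'ffff', group 1 = 'ff'.
One capturing group, so `findall` returns just the captured substring from the one match — 1 in all.

['ff']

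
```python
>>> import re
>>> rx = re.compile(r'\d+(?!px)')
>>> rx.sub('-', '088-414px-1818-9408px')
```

'---4px----8px'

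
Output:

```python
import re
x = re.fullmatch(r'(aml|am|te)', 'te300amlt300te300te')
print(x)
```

None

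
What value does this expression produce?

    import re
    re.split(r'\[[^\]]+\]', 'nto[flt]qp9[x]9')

Matches to split on: at [3:8] → '[flt]'; at [11:14] → '[x]'.
The string is cut at each match, leaving 3 pieces.

['nto', 'qp9', '9']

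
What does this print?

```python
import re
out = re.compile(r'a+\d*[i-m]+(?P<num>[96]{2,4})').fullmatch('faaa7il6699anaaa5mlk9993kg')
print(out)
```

None

This matches one or more of the literal 'a', then zero or more of a digit; then one or more of a character in [i-m]; then 2 to 4 of one of [96] (captured as 'num').
For `fullmatch`, every character of the input must be accounted for by the pattern.
Here there's no way to consume every character, so the call returns None.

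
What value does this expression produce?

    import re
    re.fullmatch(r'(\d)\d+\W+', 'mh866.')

None

This matches a digit (captured); then one or more of a digit; then one or more of a non-word character.
`fullmatch` succeeds only if the pattern covers the string from start to end.
Here there's no way to consume every character, so the call returns None.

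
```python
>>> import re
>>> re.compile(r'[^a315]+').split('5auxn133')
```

['5a', '133']

`split` removes every match and returns the 2 fragments in between.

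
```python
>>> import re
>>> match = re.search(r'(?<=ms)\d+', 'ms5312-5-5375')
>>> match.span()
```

(2, 6)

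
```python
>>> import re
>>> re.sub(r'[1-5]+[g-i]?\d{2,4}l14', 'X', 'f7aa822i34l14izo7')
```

Pattern: one or more of a character in [1-5]; then optionally a character in [g-i], then 2 to 4 of a digit, then the literal 'l14'.
Matches: at [5:13] → '22i34l14'.
Each match is replaced by 'X'.

'f7aa8Xizo7'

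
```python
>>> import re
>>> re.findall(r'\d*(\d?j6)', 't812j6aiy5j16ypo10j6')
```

['j6', 'j6']

This matches zero or more of a digit; then optionally a digit, then the literal 'j6' (captured).
Scanning left to right: at [1:6] match '812j6', group 1 = 'j6'; at [16:20] match '10j6', group 1 = 'j6'.
Because there's exactly one group, `findall` drops the full match and keeps group 1 from each hit.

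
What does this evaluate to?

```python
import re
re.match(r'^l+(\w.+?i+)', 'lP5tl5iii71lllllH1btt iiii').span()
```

(0, 9)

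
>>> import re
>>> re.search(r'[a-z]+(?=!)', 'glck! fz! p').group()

Lookahead/lookbehind check context without consuming it, so the matched span excludes the asserted characters.
`re.search` scans for the first position where the pattern succeeds.
The match spans [0:4] → 'glck'.

'glck'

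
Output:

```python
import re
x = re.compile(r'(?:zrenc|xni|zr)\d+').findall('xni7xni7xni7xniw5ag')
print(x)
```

Since nothing is captured, `findall` lists the 3 matched substrings directly.

['xni7', 'xni7', 'xni7']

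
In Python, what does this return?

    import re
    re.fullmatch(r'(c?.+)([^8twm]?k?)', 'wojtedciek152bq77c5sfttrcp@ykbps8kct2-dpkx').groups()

('wojtedciek152bq77c5sfttrcp@ykbps8kct2-dpkx', '')

The pattern matches optionally the literal 'c', then one or more of any character (captured); then optionally any character except [8twm], then optionally the literal 'k' (captured).
For `fullmatch`, every character of the input must be accounted for by the pattern.
The match spans [0:42] → 'wojtedciek152bq77c5sfttrcp@ykbps8kct2-dpkx'.
Captured: group 1 = 'wojtedciek152bq77c5sfttrcp@ykbps8kct2-dpkx', group 2 = ''.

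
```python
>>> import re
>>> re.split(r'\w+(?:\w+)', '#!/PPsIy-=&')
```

['#!/', '-=&']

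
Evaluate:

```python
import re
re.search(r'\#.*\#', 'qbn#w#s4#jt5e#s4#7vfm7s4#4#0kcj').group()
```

'#w#s4#jt5e#s4#7vfm7s4#4#'

The match spans [3:27] → '#w#s4#jt5e#s4#7vfm7s4#4#'.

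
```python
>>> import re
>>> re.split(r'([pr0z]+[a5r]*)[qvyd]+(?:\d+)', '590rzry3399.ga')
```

['59', '0rzr', '.ga']

Pattern: one or more of one of [pr0z], then zero or more of one of [a5r] (captured); then one or more of one of [qvyd]; then one or more of a digit (non-capturing group).
Matches to split on: at [2:11] → '0rzry3399'.
With a capturing group present, the delimiter's captured portion is kept in the result list.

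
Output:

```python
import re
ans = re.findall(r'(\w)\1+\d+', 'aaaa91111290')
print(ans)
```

['a']

`\1` is not a pattern — it's the concrete string captured by group 1, re-applied verbatim.
Matches: at [0:12] match 'aaaa91111290', group 1 = 'a'.
With a single group, `findall` returns only what that group captured — 1 item.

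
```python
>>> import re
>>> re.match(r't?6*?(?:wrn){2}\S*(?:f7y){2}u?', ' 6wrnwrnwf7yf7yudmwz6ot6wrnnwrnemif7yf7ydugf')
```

None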